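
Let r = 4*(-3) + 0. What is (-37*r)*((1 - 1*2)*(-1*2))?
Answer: 888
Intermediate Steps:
r = -12 (r = -12 + 0 = -12)
(-37*r)*((1 - 1*2)*(-1*2)) = (-37*(-12))*((1 - 1*2)*(-1*2)) = 444*((1 - 2)*(-2)) = 444*(-1*(-2)) = 444*2 = 888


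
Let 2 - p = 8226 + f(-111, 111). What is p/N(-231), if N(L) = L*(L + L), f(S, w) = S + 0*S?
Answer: -1159/15246 ≈ -0.076020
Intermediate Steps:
f(S, w) = S (f(S, w) = S + 0 = S)
N(L) = 2*L² (N(L) = L*(2*L) = 2*L²)
p = -8113 (p = 2 - (8226 - 111) = 2 - 1*8115 = 2 - 8115 = -8113)
p/N(-231) = -8113/(2*(-231)²) = -8113/(2*53361) = -8113/106722 = -8113*1/106722 = -1159/15246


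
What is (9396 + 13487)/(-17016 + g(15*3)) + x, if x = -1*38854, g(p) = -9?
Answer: -661512233/17025 ≈ -38855.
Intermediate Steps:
x = -38854
(9396 + 13487)/(-17016 + g(15*3)) + x = (9396 + 13487)/(-17016 - 9) - 38854 = 22883/(-17025) - 38854 = 22883*(-1/17025) - 38854 = -22883/17025 - 38854 = -661512233/17025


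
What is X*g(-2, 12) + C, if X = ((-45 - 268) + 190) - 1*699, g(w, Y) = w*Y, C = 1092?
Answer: 20820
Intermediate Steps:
g(w, Y) = Y*w
X = -822 (X = (-313 + 190) - 699 = -123 - 699 = -822)
X*g(-2, 12) + C = -9864*(-2) + 1092 = -822*(-24) + 1092 = 19728 + 1092 = 20820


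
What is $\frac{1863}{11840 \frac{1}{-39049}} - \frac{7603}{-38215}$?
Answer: $- \frac{555997153637}{90493120} \approx -6144.1$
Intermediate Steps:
$\frac{1863}{11840 \frac{1}{-39049}} - \frac{7603}{-38215} = \frac{1863}{11840 \left(- \frac{1}{39049}\right)} - - \frac{7603}{38215} = \frac{1863}{- \frac{11840}{39049}} + \frac{7603}{38215} = 1863 \left(- \frac{39049}{11840}\right) + \frac{7603}{38215} = - \frac{72748287}{11840} + \frac{7603}{38215} = - \frac{555997153637}{90493120}$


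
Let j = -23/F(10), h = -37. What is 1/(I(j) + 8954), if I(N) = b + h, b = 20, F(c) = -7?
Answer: 1/8937 ≈ 0.00011189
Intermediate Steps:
j = 23/7 (j = -23/(-7) = -23*(-⅐) = 23/7 ≈ 3.2857)
I(N) = -17 (I(N) = 20 - 37 = -17)
1/(I(j) + 8954) = 1/(-17 + 8954) = 1/8937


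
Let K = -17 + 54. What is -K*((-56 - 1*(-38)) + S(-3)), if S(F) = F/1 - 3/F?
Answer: 740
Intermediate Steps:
S(F) = F - 3/F (S(F) = F*1 - 3/F = F - 3/F)
K = 37
-K*((-56 - 1*(-38)) + S(-3)) = -37*((-56 - 1*(-38)) + (-3 - 3/(-3))) = -37*((-56 + 38) + (-3 - 3*(-⅓))) = -37*(-18 + (-3 + 1)) = -37*(-18 - 2) = -37*(-20) = -1*(-740) = 740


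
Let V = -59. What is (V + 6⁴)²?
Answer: 1530169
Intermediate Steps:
(V + 6⁴)² = (-59 + 6⁴)² = (-59 + 1296)² = 1237² = 1530169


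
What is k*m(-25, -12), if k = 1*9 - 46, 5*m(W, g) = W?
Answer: 185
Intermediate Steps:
m(W, g) = W/5
k = -37 (k = 9 - 46 = -37)
k*m(-25, -12) = -37*(-25)/5 = -37*(-5) = 185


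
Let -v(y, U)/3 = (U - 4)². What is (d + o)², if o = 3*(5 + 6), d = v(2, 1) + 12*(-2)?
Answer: 324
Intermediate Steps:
v(y, U) = -3*(-4 + U)² (v(y, U) = -3*(U - 4)² = -3*(-4 + U)²)
d = -51 (d = -3*(-4 + 1)² + 12*(-2) = -3*(-3)² - 24 = -3*9 - 24 = -27 - 24 = -51)
o = 33 (o = 3*11 = 33)
(d + o)² = (-51 + 33)² = (-18)² = 324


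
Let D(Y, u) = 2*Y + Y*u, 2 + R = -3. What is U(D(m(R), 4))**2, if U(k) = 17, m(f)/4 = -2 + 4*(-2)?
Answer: 289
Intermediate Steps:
R = -5 (R = -2 - 3 = -5)
m(f) = -40 (m(f) = 4*(-2 + 4*(-2)) = 4*(-2 - 8) = 4*(-10) = -40)
U(D(m(R), 4))**2 = 17**2 = 289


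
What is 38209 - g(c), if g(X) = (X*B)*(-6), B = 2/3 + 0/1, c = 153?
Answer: 38821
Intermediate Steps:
B = ⅔ (B = 2*(⅓) + 0*1 = ⅔ + 0 = ⅔ ≈ 0.66667)
g(X) = -4*X (g(X) = (X*(⅔))*(-6) = (2*X/3)*(-6) = -4*X)
38209 - g(c) = 38209 - (-4)*153 = 38209 - 1*(-612) = 38209 + 612 = 38821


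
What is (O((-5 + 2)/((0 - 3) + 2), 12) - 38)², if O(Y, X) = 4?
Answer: 1156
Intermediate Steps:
(O((-5 + 2)/((0 - 3) + 2), 12) - 38)² = (4 - 38)² = (-34)² = 1156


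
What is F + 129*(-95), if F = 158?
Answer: -12097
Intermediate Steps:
F + 129*(-95) = 158 + 129*(-95) = 158 - 12255 = -12097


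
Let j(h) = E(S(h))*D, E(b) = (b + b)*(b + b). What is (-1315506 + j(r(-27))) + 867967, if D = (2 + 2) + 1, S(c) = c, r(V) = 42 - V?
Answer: -352319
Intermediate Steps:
D = 5 (D = 4 + 1 = 5)
E(b) = 4*b**2 (E(b) = (2*b)*(2*b) = 4*b**2)
j(h) = 20*h**2 (j(h) = (4*h**2)*5 = 20*h**2)
(-1315506 + j(r(-27))) + 867967 = (-1315506 + 20*(42 - 1*(-27))**2) + 867967 = (-1315506 + 20*(42 + 27)**2) + 867967 = (-1315506 + 20*69**2) + 867967 = (-1315506 + 20*4761) + 867967 = (-1315506 + 95220) + 867967 = -1220286 + 867967 = -352319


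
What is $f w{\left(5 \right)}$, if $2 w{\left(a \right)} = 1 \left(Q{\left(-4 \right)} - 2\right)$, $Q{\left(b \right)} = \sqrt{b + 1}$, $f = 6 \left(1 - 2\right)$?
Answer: $6 - 3 i \sqrt{3} \approx 6.0 - 5.1962 i$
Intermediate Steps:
$f = -6$ ($f = 6 \left(-1\right) = -6$)
$Q{\left(b \right)} = \sqrt{1 + b}$
$w{\left(a \right)} = -1 + \frac{i \sqrt{3}}{2}$ ($w{\left(a \right)} = \frac{1 \left(\sqrt{1 - 4} - 2\right)}{2} = \frac{1 \left(\sqrt{-3} - 2\right)}{2} = \frac{1 \left(i \sqrt{3} - 2\right)}{2} = \frac{1 \left(-2 + i \sqrt{3}\right)}{2} = \frac{-2 + i \sqrt{3}}{2} = -1 + \frac{i \sqrt{3}}{2}$)
$f w{\left(5 \right)} = - 6 \left(-1 + \frac{i \sqrt{3}}{2}\right) = 6 - 3 i \sqrt{3}$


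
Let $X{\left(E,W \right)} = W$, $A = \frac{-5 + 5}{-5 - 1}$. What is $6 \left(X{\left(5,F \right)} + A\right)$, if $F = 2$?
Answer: $12$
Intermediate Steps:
$A = 0$ ($A = \frac{0}{-6} = 0 \left(- \frac{1}{6}\right) = 0$)
$6 \left(X{\left(5,F \right)} + A\right) = 6 \left(2 + 0\right) = 6 \cdot 2 = 12$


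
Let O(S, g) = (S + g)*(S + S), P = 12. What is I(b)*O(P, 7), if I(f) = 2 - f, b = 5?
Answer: -1368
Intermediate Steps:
O(S, g) = 2*S*(S + g) (O(S, g) = (S + g)*(2*S) = 2*S*(S + g))
I(b)*O(P, 7) = (2 - 1*5)*(2*12*(12 + 7)) = (2 - 5)*(2*12*19) = -3*456 = -1368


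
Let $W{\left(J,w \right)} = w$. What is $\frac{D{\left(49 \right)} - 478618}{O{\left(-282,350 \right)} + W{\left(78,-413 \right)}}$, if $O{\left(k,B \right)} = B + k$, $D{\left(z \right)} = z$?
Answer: $\frac{159523}{115} \approx 1387.2$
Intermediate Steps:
$\frac{D{\left(49 \right)} - 478618}{O{\left(-282,350 \right)} + W{\left(78,-413 \right)}} = \frac{49 - 478618}{\left(350 - 282\right) - 413} = - \frac{478569}{68 - 413} = - \frac{478569}{-345} = \left(-478569\right) \left(- \frac{1}{345}\right) = \frac{159523}{115}$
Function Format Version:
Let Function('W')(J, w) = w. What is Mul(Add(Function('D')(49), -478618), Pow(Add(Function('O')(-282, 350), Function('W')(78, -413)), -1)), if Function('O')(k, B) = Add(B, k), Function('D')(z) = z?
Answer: Rational(159523, 115) ≈ 1387.2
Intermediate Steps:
Mul(Add(Function('D')(49), -478618), Pow(Add(Function('O')(-282, 350), Function('W')(78, -413)), -1)) = Mul(Add(49, -478618), Pow(Add(Add(350, -282), -413), -1)) = Mul(-478569, Pow(Add(68, -413), -1)) = Mul(-478569, Pow(-345, -1)) = Mul(-478569, Rational(-1, 345)) = Rational(159523, 115)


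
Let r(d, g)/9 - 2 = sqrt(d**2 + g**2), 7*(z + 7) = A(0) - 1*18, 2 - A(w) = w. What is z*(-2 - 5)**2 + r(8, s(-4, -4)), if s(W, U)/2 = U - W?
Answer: -365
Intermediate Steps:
A(w) = 2 - w
s(W, U) = -2*W + 2*U (s(W, U) = 2*(U - W) = -2*W + 2*U)
z = -65/7 (z = -7 + ((2 - 1*0) - 1*18)/7 = -7 + ((2 + 0) - 18)/7 = -7 + (2 - 18)/7 = -7 + (1/7)*(-16) = -7 - 16/7 = -65/7 ≈ -9.2857)
r(d, g) = 18 + 9*sqrt(d**2 + g**2)
z*(-2 - 5)**2 + r(8, s(-4, -4)) = -65*(-2 - 5)**2/7 + (18 + 9*sqrt(8**2 + (-2*(-4) + 2*(-4))**2)) = -65/7*(-7)**2 + (18 + 9*sqrt(64 + (8 - 8)**2)) = -65/7*49 + (18 + 9*sqrt(64 + 0**2)) = -455 + (18 + 9*sqrt(64 + 0)) = -455 + (18 + 9*sqrt(64)) = -455 + (18 + 9*8) = -455 + (18 + 72) = -455 + 90 = -365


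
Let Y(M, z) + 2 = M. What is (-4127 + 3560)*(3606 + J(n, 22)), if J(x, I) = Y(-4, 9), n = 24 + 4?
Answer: -2041200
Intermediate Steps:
n = 28
Y(M, z) = -2 + M
J(x, I) = -6 (J(x, I) = -2 - 4 = -6)
(-4127 + 3560)*(3606 + J(n, 22)) = (-4127 + 3560)*(3606 - 6) = -567*3600 = -2041200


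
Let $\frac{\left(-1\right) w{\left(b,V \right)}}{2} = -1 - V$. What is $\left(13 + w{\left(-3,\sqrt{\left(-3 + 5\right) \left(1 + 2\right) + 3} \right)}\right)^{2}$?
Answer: $441$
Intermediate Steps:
$w{\left(b,V \right)} = 2 + 2 V$ ($w{\left(b,V \right)} = - 2 \left(-1 - V\right) = 2 + 2 V$)
$\left(13 + w{\left(-3,\sqrt{\left(-3 + 5\right) \left(1 + 2\right) + 3} \right)}\right)^{2} = \left(13 + \left(2 + 2 \sqrt{\left(-3 + 5\right) \left(1 + 2\right) + 3}\right)\right)^{2} = \left(13 + \left(2 + 2 \sqrt{2 \cdot 3 + 3}\right)\right)^{2} = \left(13 + \left(2 + 2 \sqrt{6 + 3}\right)\right)^{2} = \left(13 + \left(2 + 2 \sqrt{9}\right)\right)^{2} = \left(13 + \left(2 + 2 \cdot 3\right)\right)^{2} = \left(13 + \left(2 + 6\right)\right)^{2} = \left(13 + 8\right)^{2} = 21^{2} = 441$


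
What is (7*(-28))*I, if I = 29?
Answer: -5684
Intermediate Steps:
(7*(-28))*I = (7*(-28))*29 = -196*29 = -5684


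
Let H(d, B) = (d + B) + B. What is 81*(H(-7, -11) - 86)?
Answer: -9315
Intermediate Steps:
H(d, B) = d + 2*B (H(d, B) = (B + d) + B = d + 2*B)
81*(H(-7, -11) - 86) = 81*((-7 + 2*(-11)) - 86) = 81*((-7 - 22) - 86) = 81*(-29 - 86) = 81*(-115) = -9315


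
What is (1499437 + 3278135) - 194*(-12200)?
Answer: 7144372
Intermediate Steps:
(1499437 + 3278135) - 194*(-12200) = 4777572 + 2366800 = 7144372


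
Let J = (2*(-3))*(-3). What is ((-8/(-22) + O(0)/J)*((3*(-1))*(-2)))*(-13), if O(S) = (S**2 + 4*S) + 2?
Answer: -1222/33 ≈ -37.030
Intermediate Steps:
J = 18 (J = -6*(-3) = 18)
O(S) = 2 + S**2 + 4*S
((-8/(-22) + O(0)/J)*((3*(-1))*(-2)))*(-13) = ((-8/(-22) + (2 + 0**2 + 4*0)/18)*((3*(-1))*(-2)))*(-13) = ((-8*(-1/22) + (2 + 0 + 0)*(1/18))*(-3*(-2)))*(-13) = ((4/11 + 2*(1/18))*6)*(-13) = ((4/11 + 1/9)*6)*(-13) = ((47/99)*6)*(-13) = (94/33)*(-13) = -1222/33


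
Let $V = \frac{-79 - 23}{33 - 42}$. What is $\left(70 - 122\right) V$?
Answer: $- \frac{1768}{3} \approx -589.33$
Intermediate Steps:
$V = \frac{34}{3}$ ($V = - \frac{102}{-9} = \left(-102\right) \left(- \frac{1}{9}\right) = \frac{34}{3} \approx 11.333$)
$\left(70 - 122\right) V = \left(70 - 122\right) \frac{34}{3} = \left(-52\right) \frac{34}{3} = - \frac{1768}{3}$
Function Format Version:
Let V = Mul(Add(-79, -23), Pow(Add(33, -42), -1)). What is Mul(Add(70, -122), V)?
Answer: Rational(-1768, 3) ≈ -589.33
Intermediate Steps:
V = Rational(34, 3) (V = Mul(-102, Pow(-9, -1)) = Mul(-102, Rational(-1, 9)) = Rational(34, 3) ≈ 11.333)
Mul(Add(70, -122), V) = Mul(Add(70, -122), Rational(34, 3)) = Mul(-52, Rational(34, 3)) = Rational(-1768, 3)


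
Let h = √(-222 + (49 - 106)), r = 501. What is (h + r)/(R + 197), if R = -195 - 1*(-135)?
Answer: 501/137 + 3*I*√31/137 ≈ 3.6569 + 0.12192*I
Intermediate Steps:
h = 3*I*√31 (h = √(-222 - 57) = √(-279) = 3*I*√31 ≈ 16.703*I)
R = -60 (R = -195 + 135 = -60)
(h + r)/(R + 197) = (3*I*√31 + 501)/(-60 + 197) = (501 + 3*I*√31)/137 = (501 + 3*I*√31)*(1/137) = 501/137 + 3*I*√31/137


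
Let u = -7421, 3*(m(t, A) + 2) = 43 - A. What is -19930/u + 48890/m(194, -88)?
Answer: 218185864/185525 ≈ 1176.0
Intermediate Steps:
m(t, A) = 37/3 - A/3 (m(t, A) = -2 + (43 - A)/3 = -2 + (43/3 - A/3) = 37/3 - A/3)
-19930/u + 48890/m(194, -88) = -19930/(-7421) + 48890/(37/3 - ⅓*(-88)) = -19930*(-1/7421) + 48890/(37/3 + 88/3) = 19930/7421 + 48890/(125/3) = 19930/7421 + 48890*(3/125) = 19930/7421 + 29334/25 = 218185864/185525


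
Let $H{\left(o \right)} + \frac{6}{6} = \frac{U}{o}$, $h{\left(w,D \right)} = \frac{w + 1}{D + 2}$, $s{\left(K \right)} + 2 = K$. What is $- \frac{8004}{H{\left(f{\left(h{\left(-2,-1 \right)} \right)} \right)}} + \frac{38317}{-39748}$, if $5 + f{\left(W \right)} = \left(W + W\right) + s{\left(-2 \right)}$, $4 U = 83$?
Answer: $\frac{13993425389}{5047996} \approx 2772.1$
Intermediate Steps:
$U = \frac{83}{4}$ ($U = \frac{1}{4} \cdot 83 = \frac{83}{4} \approx 20.75$)
$s{\left(K \right)} = -2 + K$
$h{\left(w,D \right)} = \frac{1 + w}{2 + D}$
$f{\left(W \right)} = -9 + 2 W$ ($f{\left(W \right)} = -5 + \left(\left(W + W\right) - 4\right) = -5 + \left(2 W - 4\right) = -5 + \left(-4 + 2 W\right) = -9 + 2 W$)
$H{\left(o \right)} = -1 + \frac{83}{4 o}$
$- \frac{8004}{H{\left(f{\left(h{\left(-2,-1 \right)} \right)} \right)}} + \frac{38317}{-39748} = - \frac{8004}{\frac{1}{-9 + 2 \frac{1 - 2}{2 - 1}} \left(\frac{83}{4} - \left(-9 + 2 \frac{1 - 2}{2 - 1}\right)\right)} + \frac{38317}{-39748} = - \frac{8004}{\frac{1}{-9 + 2 \cdot 1^{-1} \left(-1\right)} \left(\frac{83}{4} - \left(-9 + 2 \cdot 1^{-1} \left(-1\right)\right)\right)} + 38317 \left(- \frac{1}{39748}\right) = - \frac{8004}{\frac{1}{-9 + 2 \cdot 1 \left(-1\right)} \left(\frac{83}{4} - \left(-9 + 2 \cdot 1 \left(-1\right)\right)\right)} - \frac{38317}{39748} = - \frac{8004}{\frac{1}{-9 + 2 \left(-1\right)} \left(\frac{83}{4} - \left(-9 + 2 \left(-1\right)\right)\right)} - \frac{38317}{39748} = - \frac{8004}{\frac{1}{-9 - 2} \left(\frac{83}{4} - \left(-9 - 2\right)\right)} - \frac{38317}{39748} = - \frac{8004}{\frac{1}{-11} \left(\frac{83}{4} - -11\right)} - \frac{38317}{39748} = - \frac{8004}{\left(- \frac{1}{11}\right) \left(\frac{83}{4} + 11\right)} - \frac{38317}{39748} = - \frac{8004}{\left(- \frac{1}{11}\right) \frac{127}{4}} - \frac{38317}{39748} = - \frac{8004}{- \frac{127}{44}} - \frac{38317}{39748} = \left(-8004\right) \left(- \frac{44}{127}\right) - \frac{38317}{39748} = \frac{352176}{127} - \frac{38317}{39748} = \frac{13993425389}{5047996}$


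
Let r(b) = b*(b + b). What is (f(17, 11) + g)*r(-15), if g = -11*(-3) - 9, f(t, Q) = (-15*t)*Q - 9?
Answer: -1255500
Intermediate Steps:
f(t, Q) = -9 - 15*Q*t (f(t, Q) = -15*Q*t - 9 = -9 - 15*Q*t)
r(b) = 2*b**2 (r(b) = b*(2*b) = 2*b**2)
g = 24 (g = 33 - 9 = 24)
(f(17, 11) + g)*r(-15) = ((-9 - 15*11*17) + 24)*(2*(-15)**2) = ((-9 - 2805) + 24)*(2*225) = (-2814 + 24)*450 = -2790*450 = -1255500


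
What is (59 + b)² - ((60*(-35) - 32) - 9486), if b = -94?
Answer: 12843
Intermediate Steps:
(59 + b)² - ((60*(-35) - 32) - 9486) = (59 - 94)² - ((60*(-35) - 32) - 9486) = (-35)² - ((-2100 - 32) - 9486) = 1225 - (-2132 - 9486) = 1225 - 1*(-11618) = 1225 + 11618 = 12843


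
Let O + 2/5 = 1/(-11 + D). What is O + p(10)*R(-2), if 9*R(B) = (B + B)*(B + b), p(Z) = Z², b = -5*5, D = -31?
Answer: 251911/210 ≈ 1199.6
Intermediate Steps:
b = -25
R(B) = 2*B*(-25 + B)/9 (R(B) = ((B + B)*(B - 25))/9 = ((2*B)*(-25 + B))/9 = (2*B*(-25 + B))/9 = 2*B*(-25 + B)/9)
O = -89/210 (O = -⅖ + 1/(-11 - 31) = -⅖ + 1/(-42) = -⅖ - 1/42 = -89/210 ≈ -0.42381)
O + p(10)*R(-2) = -89/210 + 10²*((2/9)*(-2)*(-25 - 2)) = -89/210 + 100*((2/9)*(-2)*(-27)) = -89/210 + 100*12 = -89/210 + 1200 = 251911/210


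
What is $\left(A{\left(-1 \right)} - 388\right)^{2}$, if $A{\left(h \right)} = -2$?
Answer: $152100$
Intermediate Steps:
$\left(A{\left(-1 \right)} - 388\right)^{2} = \left(-2 - 388\right)^{2} = \left(-390\right)^{2} = 152100$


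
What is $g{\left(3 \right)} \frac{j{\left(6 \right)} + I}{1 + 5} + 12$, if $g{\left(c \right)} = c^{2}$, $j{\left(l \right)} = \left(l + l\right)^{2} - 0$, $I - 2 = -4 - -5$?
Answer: $\frac{465}{2} \approx 232.5$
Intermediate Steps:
$I = 3$ ($I = 2 - -1 = 2 + \left(-4 + 5\right) = 2 + 1 = 3$)
$j{\left(l \right)} = 4 l^{2}$ ($j{\left(l \right)} = \left(2 l\right)^{2} + 0 = 4 l^{2} + 0 = 4 l^{2}$)
$g{\left(3 \right)} \frac{j{\left(6 \right)} + I}{1 + 5} + 12 = 3^{2} \frac{4 \cdot 6^{2} + 3}{1 + 5} + 12 = 9 \frac{4 \cdot 36 + 3}{6} + 12 = 9 \left(144 + 3\right) \frac{1}{6} + 12 = 9 \cdot 147 \cdot \frac{1}{6} + 12 = 9 \cdot \frac{49}{2} + 12 = \frac{441}{2} + 12 = \frac{465}{2}$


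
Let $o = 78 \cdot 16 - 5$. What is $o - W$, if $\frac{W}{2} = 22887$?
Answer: $-44531$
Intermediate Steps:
$W = 45774$ ($W = 2 \cdot 22887 = 45774$)
$o = 1243$ ($o = 1248 - 5 = 1243$)
$o - W = 1243 - 45774 = -44531$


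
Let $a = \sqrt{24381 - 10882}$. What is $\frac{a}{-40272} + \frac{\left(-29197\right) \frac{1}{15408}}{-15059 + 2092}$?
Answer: $\frac{29197}{199795536} - \frac{\sqrt{13499}}{40272} \approx -0.0027389$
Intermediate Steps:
$a = \sqrt{13499} \approx 116.19$
$\frac{a}{-40272} + \frac{\left(-29197\right) \frac{1}{15408}}{-15059 + 2092} = \frac{\sqrt{13499}}{-40272} + \frac{\left(-29197\right) \frac{1}{15408}}{-15059 + 2092} = \sqrt{13499} \left(- \frac{1}{40272}\right) + \frac{\left(-29197\right) \frac{1}{15408}}{-12967} = - \frac{\sqrt{13499}}{40272} - - \frac{29197}{199795536} = - \frac{\sqrt{13499}}{40272} + \frac{29197}{199795536} = \frac{29197}{199795536} - \frac{\sqrt{13499}}{40272}$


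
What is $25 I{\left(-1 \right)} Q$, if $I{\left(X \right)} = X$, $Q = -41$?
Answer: $1025$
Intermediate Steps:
$25 I{\left(-1 \right)} Q = 25 \left(-1\right) \left(-41\right) = \left(-25\right) \left(-41\right) = 1025$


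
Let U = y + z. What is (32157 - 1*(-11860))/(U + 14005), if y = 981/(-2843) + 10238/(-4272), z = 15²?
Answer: 267299747016/86397132307 ≈ 3.0938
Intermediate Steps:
z = 225
y = -16648733/6072648 (y = 981*(-1/2843) + 10238*(-1/4272) = -981/2843 - 5119/2136 = -16648733/6072648 ≈ -2.7416)
U = 1349697067/6072648 (U = -16648733/6072648 + 225 = 1349697067/6072648 ≈ 222.26)
(32157 - 1*(-11860))/(U + 14005) = (32157 - 1*(-11860))/(1349697067/6072648 + 14005) = (32157 + 11860)/(86397132307/6072648) = 44017*(6072648/86397132307) = 267299747016/86397132307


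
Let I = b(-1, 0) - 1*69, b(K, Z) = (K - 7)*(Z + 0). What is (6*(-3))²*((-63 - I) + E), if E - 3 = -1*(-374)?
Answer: 124092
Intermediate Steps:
b(K, Z) = Z*(-7 + K) (b(K, Z) = (-7 + K)*Z = Z*(-7 + K))
I = -69 (I = 0*(-7 - 1) - 1*69 = 0*(-8) - 69 = 0 - 69 = -69)
E = 377 (E = 3 - 1*(-374) = 3 + 374 = 377)
(6*(-3))²*((-63 - I) + E) = (6*(-3))²*((-63 - 1*(-69)) + 377) = (-18)²*((-63 + 69) + 377) = 324*(6 + 377) = 324*383 = 124092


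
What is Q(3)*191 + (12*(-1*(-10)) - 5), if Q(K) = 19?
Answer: 3744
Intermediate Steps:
Q(3)*191 + (12*(-1*(-10)) - 5) = 19*191 + (12*(-1*(-10)) - 5) = 3629 + (12*10 - 5) = 3629 + (120 - 5) = 3629 + 115 = 3744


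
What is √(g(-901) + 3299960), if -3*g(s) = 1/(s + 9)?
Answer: √5907733590909/1338 ≈ 1816.6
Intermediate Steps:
g(s) = -1/(3*(9 + s)) (g(s) = -1/(3*(s + 9)) = -1/(3*(9 + s)))
√(g(-901) + 3299960) = √(-1/(27 + 3*(-901)) + 3299960) = √(-1/(27 - 2703) + 3299960) = √(-1/(-2676) + 3299960) = √(-1*(-1/2676) + 3299960) = √(1/2676 + 3299960) = √(8830692961/2676) = √5907733590909/1338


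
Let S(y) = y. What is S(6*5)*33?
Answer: 990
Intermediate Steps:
S(6*5)*33 = (6*5)*33 = 30*33 = 990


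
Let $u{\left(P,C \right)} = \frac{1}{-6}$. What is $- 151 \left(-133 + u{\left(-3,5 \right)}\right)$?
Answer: $\frac{120649}{6} \approx 20108.0$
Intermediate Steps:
$u{\left(P,C \right)} = - \frac{1}{6}$
$- 151 \left(-133 + u{\left(-3,5 \right)}\right) = - 151 \left(-133 - \frac{1}{6}\right) = \left(-151\right) \left(- \frac{799}{6}\right) = \frac{120649}{6}$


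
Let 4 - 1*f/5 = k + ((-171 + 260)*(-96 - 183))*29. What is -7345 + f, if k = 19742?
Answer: 3494460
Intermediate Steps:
f = 3501805 (f = 20 - 5*(19742 + ((-171 + 260)*(-96 - 183))*29) = 20 - 5*(19742 + (89*(-279))*29) = 20 - 5*(19742 - 24831*29) = 20 - 5*(19742 - 720099) = 20 - 5*(-700357) = 20 + 3501785 = 3501805)
-7345 + f = -7345 + 3501805 = 3494460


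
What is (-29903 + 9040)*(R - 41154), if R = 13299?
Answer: 581138865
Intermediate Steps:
(-29903 + 9040)*(R - 41154) = (-29903 + 9040)*(13299 - 41154) = -20863*(-27855) = 581138865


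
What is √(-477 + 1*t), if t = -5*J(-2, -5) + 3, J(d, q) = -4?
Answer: I*√454 ≈ 21.307*I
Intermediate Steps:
t = 23 (t = -5*(-4) + 3 = 20 + 3 = 23)
√(-477 + 1*t) = √(-477 + 1*23) = √(-477 + 23) = √(-454) = I*√454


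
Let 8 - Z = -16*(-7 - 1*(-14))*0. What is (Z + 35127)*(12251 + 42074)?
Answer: 1908708875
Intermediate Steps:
Z = 8 (Z = 8 - (-16*(-7 - 1*(-14)))*0 = 8 - (-16*(-7 + 14))*0 = 8 - (-16*7)*0 = 8 - (-112)*0 = 8 - 1*0 = 8 + 0 = 8)
(Z + 35127)*(12251 + 42074) = (8 + 35127)*(12251 + 42074) = 35135*54325 = 1908708875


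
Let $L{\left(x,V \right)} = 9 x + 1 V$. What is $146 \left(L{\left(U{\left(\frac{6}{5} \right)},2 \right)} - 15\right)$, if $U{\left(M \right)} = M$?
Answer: $- \frac{1606}{5} \approx -321.2$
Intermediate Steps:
$L{\left(x,V \right)} = V + 9 x$ ($L{\left(x,V \right)} = 9 x + V = V + 9 x$)
$146 \left(L{\left(U{\left(\frac{6}{5} \right)},2 \right)} - 15\right) = 146 \left(\left(2 + 9 \cdot \frac{6}{5}\right) - 15\right) = 146 \left(\left(2 + \frac{54}{5}\right) - 15\right) = 146 \left(\frac{64}{5} - 15\right) = 146 \left(- \frac{11}{5}\right) = - \frac{1606}{5}$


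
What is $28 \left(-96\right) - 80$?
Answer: $-2768$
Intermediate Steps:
$28 \left(-96\right) - 80 = -2688 - 80 = -2768$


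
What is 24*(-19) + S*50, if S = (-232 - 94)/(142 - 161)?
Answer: 7636/19 ≈ 401.89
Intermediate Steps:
S = 326/19 (S = -326/(-19) = -326*(-1/19) = 326/19 ≈ 17.158)
24*(-19) + S*50 = 24*(-19) + (326/19)*50 = -456 + 16300/19 = 7636/19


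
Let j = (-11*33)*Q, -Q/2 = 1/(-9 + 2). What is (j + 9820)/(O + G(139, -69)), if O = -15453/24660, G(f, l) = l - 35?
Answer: -186358360/2006739 ≈ -92.866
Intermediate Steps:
G(f, l) = -35 + l
Q = 2/7 (Q = -2/(-9 + 2) = -2/(-7) = -2*(-⅐) = 2/7 ≈ 0.28571)
j = -726/7 (j = -11*33*(2/7) = -363*2/7 = -726/7 ≈ -103.71)
O = -1717/2740 (O = -15453*1/24660 = -1717/2740 ≈ -0.62664)
(j + 9820)/(O + G(139, -69)) = (-726/7 + 9820)/(-1717/2740 + (-35 - 69)) = 68014/(7*(-1717/2740 - 104)) = 68014/(7*(-286677/2740)) = (68014/7)*(-2740/286677) = -186358360/2006739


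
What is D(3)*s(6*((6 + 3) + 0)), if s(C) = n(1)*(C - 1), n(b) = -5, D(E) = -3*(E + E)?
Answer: 4770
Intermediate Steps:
D(E) = -6*E
s(C) = 5 - 5*C (s(C) = -5*(C - 1) = -5*(-1 + C) = 5 - 5*C)
D(3)*s(6*((6 + 3) + 0)) = (-6*3)*(5 - 30*((6 + 3) + 0)) = -18*(5 - 30*(9 + 0)) = -18*(5 - 30*9) = -18*(5 - 5*54) = -18*(5 - 270) = -18*(-265) = 4770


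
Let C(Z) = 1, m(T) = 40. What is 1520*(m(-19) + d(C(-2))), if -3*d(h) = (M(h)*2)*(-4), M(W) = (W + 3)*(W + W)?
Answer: 279680/3 ≈ 93227.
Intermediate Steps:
M(W) = 2*W*(3 + W) (M(W) = (3 + W)*(2*W) = 2*W*(3 + W))
d(h) = 16*h*(3 + h)/3 (d(h) = -(2*h*(3 + h))*2*(-4)/3 = -4*h*(3 + h)*(-4)/3 = -(-16)*h*(3 + h)/3 = 16*h*(3 + h)/3)
1520*(m(-19) + d(C(-2))) = 1520*(40 + (16/3)*1*(3 + 1)) = 1520*(40 + (16/3)*1*4) = 1520*(40 + 64/3) = 1520*(184/3) = 279680/3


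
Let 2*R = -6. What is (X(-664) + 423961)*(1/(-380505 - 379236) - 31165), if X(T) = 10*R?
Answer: -10037553449133646/759741 ≈ -1.3212e+10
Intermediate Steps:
R = -3 (R = (½)*(-6) = -3)
X(T) = -30 (X(T) = 10*(-3) = -30)
(X(-664) + 423961)*(1/(-380505 - 379236) - 31165) = (-30 + 423961)*(1/(-380505 - 379236) - 31165) = 423931*(1/(-759741) - 31165) = 423931*(-1/759741 - 31165) = 423931*(-23677328266/759741) = -10037553449133646/759741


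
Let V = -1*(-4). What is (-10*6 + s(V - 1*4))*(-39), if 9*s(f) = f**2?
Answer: 2340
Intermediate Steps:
V = 4
s(f) = f**2/9
(-10*6 + s(V - 1*4))*(-39) = (-10*6 + (4 - 1*4)**2/9)*(-39) = (-60 + (4 - 4)**2/9)*(-39) = (-60 + (1/9)*0**2)*(-39) = (-60 + (1/9)*0)*(-39) = (-60 + 0)*(-39) = -60*(-39) = 2340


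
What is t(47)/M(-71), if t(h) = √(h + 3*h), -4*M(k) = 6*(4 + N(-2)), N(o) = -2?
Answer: -2*√47/3 ≈ -4.5704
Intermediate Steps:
M(k) = -3 (M(k) = -3*(4 - 2)/2 = -3*2/2 = -¼*12 = -3)
t(h) = 2*√h (t(h) = √(4*h) = 2*√h)
t(47)/M(-71) = (2*√47)/(-3) = (2*√47)*(-⅓) = -2*√47/3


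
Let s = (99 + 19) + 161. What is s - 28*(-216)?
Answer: 6327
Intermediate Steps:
s = 279 (s = 118 + 161 = 279)
s - 28*(-216) = 279 - 28*(-216) = 279 + 6048 = 6327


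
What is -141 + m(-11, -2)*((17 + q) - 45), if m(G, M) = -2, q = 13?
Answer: -111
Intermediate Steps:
-141 + m(-11, -2)*((17 + q) - 45) = -141 - 2*((17 + 13) - 45) = -141 - 2*(30 - 45) = -141 - 2*(-15) = -141 + 30 = -111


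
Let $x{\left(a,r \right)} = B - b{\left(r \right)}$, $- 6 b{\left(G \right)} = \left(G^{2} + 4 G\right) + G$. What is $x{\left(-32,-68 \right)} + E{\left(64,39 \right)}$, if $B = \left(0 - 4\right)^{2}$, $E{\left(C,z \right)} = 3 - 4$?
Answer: $729$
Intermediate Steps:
$E{\left(C,z \right)} = -1$ ($E{\left(C,z \right)} = 3 - 4 = -1$)
$b{\left(G \right)} = - \frac{5 G}{6} - \frac{G^{2}}{6}$ ($b{\left(G \right)} = - \frac{\left(G^{2} + 4 G\right) + G}{6} = - \frac{G^{2} + 5 G}{6} = - \frac{5 G}{6} - \frac{G^{2}}{6}$)
$B = 16$ ($B = \left(-4\right)^{2} = 16$)
$x{\left(a,r \right)} = 16 + \frac{r \left(5 + r\right)}{6}$ ($x{\left(a,r \right)} = 16 - - \frac{r \left(5 + r\right)}{6} = 16 + \frac{r \left(5 + r\right)}{6}$)
$x{\left(-32,-68 \right)} + E{\left(64,39 \right)} = \left(16 + \frac{1}{6} \left(-68\right) \left(5 - 68\right)\right) - 1 = \left(16 + \frac{1}{6} \left(-68\right) \left(-63\right)\right) - 1 = \left(16 + 714\right) - 1 = 730 - 1 = 729$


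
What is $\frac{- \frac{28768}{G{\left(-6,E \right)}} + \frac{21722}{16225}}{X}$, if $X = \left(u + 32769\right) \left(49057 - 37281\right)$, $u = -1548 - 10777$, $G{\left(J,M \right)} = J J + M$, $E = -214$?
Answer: $\frac{117656829}{173823458124800} \approx 6.7688 \cdot 10^{-7}$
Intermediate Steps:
$G{\left(J,M \right)} = M + J^{2}$ ($G{\left(J,M \right)} = J^{2} + M = M + J^{2}$)
$u = -12325$
$X = 240748544$ ($X = \left(-12325 + 32769\right) \left(49057 - 37281\right) = 20444 \cdot 11776 = 240748544$)
$\frac{- \frac{28768}{G{\left(-6,E \right)}} + \frac{21722}{16225}}{X} = \frac{- \frac{28768}{-214 + \left(-6\right)^{2}} + \frac{21722}{16225}}{240748544} = \left(- \frac{28768}{-214 + 36} + 21722 \cdot \frac{1}{16225}\right) \frac{1}{240748544} = \left(- \frac{28768}{-178} + \frac{21722}{16225}\right) \frac{1}{240748544} = \left(\left(-28768\right) \left(- \frac{1}{178}\right) + \frac{21722}{16225}\right) \frac{1}{240748544} = \left(\frac{14384}{89} + \frac{21722}{16225}\right) \frac{1}{240748544} = \frac{235313658}{1444025} \cdot \frac{1}{240748544} = \frac{117656829}{173823458124800}$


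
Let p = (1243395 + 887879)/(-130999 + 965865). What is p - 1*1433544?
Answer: -598407506915/417433 ≈ -1.4335e+6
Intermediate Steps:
p = 1065637/417433 (p = 2131274/834866 = 2131274*(1/834866) = 1065637/417433 ≈ 2.5528)
p - 1*1433544 = 1065637/417433 - 1*1433544 = 1065637/417433 - 1433544 = -598407506915/417433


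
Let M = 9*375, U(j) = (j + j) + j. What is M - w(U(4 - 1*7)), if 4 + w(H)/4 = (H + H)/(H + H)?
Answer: 3387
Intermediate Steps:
U(j) = 3*j (U(j) = 2*j + j = 3*j)
M = 3375
w(H) = -12 (w(H) = -16 + 4*((H + H)/(H + H)) = -16 + 4*((2*H)/((2*H))) = -16 + 4*((2*H)*(1/(2*H))) = -16 + 4*1 = -16 + 4 = -12)
M - w(U(4 - 1*7)) = 3375 - 1*(-12) = 3375 + 12 = 3387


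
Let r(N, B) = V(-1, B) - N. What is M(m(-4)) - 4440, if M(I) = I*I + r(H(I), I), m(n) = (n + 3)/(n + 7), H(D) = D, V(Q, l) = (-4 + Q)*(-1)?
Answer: -39911/9 ≈ -4434.6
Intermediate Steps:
V(Q, l) = 4 - Q
m(n) = (3 + n)/(7 + n)
r(N, B) = 5 - N (r(N, B) = (4 - 1*(-1)) - N = (4 + 1) - N = 5 - N)
M(I) = 5 + I² - I (M(I) = I*I + (5 - I) = I² + (5 - I) = 5 + I² - I)
M(m(-4)) - 4440 = (5 + ((3 - 4)/(7 - 4))² - (3 - 4)/(7 - 4)) - 4440 = (5 + (-1/3)² - (-1)/3) - 4440 = (5 + ((⅓)*(-1))² - (-1)/3) - 4440 = (5 + (-⅓)² - 1*(-⅓)) - 4440 = (5 + ⅑ + ⅓) - 4440 = 49/9 - 4440 = -39911/9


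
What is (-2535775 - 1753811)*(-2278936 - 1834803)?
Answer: 17646237222054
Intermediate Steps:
(-2535775 - 1753811)*(-2278936 - 1834803) = -4289586*(-4113739) = 17646237222054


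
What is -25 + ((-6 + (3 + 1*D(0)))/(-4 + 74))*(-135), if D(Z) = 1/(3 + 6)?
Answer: -136/7 ≈ -19.429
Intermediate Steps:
D(Z) = ⅑ (D(Z) = 1/9 = ⅑)
-25 + ((-6 + (3 + 1*D(0)))/(-4 + 74))*(-135) = -25 + ((-6 + (3 + 1*(⅑)))/(-4 + 74))*(-135) = -25 + ((-6 + (3 + ⅑))/70)*(-135) = -25 + ((-6 + 28/9)*(1/70))*(-135) = -25 - 26/9*1/70*(-135) = -25 - 13/315*(-135) = -25 + 39/7 = -136/7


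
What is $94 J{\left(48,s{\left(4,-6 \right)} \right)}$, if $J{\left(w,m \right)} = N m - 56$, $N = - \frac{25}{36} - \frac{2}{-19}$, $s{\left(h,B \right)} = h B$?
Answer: $- \frac{224284}{57} \approx -3934.8$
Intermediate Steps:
$s{\left(h,B \right)} = B h$
$N = - \frac{403}{684}$ ($N = \left(-25\right) \frac{1}{36} - - \frac{2}{19} = - \frac{25}{36} + \frac{2}{19} = - \frac{403}{684} \approx -0.58918$)
$J{\left(w,m \right)} = -56 - \frac{403 m}{684}$ ($J{\left(w,m \right)} = - \frac{403 m}{684} - 56 = -56 - \frac{403 m}{684}$)
$94 J{\left(48,s{\left(4,-6 \right)} \right)} = 94 \left(-56 - \frac{403 \left(\left(-6\right) 4\right)}{684}\right) = 94 \left(-56 - - \frac{806}{57}\right) = 94 \left(-56 + \frac{806}{57}\right) = 94 \left(- \frac{2386}{57}\right) = - \frac{224284}{57}$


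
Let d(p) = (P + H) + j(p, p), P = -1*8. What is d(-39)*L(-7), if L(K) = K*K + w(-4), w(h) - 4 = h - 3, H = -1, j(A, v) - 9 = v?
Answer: -1794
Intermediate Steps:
j(A, v) = 9 + v
P = -8
w(h) = 1 + h (w(h) = 4 + (h - 3) = 4 + (-3 + h) = 1 + h)
d(p) = p (d(p) = (-8 - 1) + (9 + p) = -9 + (9 + p) = p)
L(K) = -3 + K² (L(K) = K*K + (1 - 4) = K² - 3 = -3 + K²)
d(-39)*L(-7) = -39*(-3 + (-7)²) = -39*(-3 + 49) = -39*46 = -1794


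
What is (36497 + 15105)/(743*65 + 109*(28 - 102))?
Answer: 51602/40229 ≈ 1.2827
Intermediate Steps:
(36497 + 15105)/(743*65 + 109*(28 - 102)) = 51602/(48295 + 109*(-74)) = 51602/(48295 - 8066) = 51602/40229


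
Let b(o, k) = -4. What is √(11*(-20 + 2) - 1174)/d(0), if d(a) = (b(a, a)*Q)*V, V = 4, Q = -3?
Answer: 7*I*√7/24 ≈ 0.77168*I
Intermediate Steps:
d(a) = 48 (d(a) = -4*(-3)*4 = 12*4 = 48)
√(11*(-20 + 2) - 1174)/d(0) = √(11*(-20 + 2) - 1174)/48 = √(11*(-18) - 1174)*(1/48) = √(-198 - 1174)*(1/48) = √(-1372)*(1/48) = (14*I*√7)*(1/48) = 7*I*√7/24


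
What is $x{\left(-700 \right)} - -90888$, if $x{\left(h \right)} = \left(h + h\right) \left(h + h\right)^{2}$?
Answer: $-2743909112$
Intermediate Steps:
$x{\left(h \right)} = 8 h^{3}$ ($x{\left(h \right)} = 2 h \left(2 h\right)^{2} = 2 h 4 h^{2} = 8 h^{3}$)
$x{\left(-700 \right)} - -90888 = 8 \left(-700\right)^{3} - -90888 = 8 \left(-343000000\right) + 90888 = -2744000000 + 90888 = -2743909112$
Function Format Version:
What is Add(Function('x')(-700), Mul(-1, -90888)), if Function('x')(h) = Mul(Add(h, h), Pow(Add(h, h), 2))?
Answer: -2743909112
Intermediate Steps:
Function('x')(h) = Mul(8, Pow(h, 3)) (Function('x')(h) = Mul(Mul(2, h), Pow(Mul(2, h), 2)) = Mul(Mul(2, h), Mul(4, Pow(h, 2))) = Mul(8, Pow(h, 3)))
Add(Function('x')(-700), Mul(-1, -90888)) = Add(Mul(8, Pow(-700, 3)), Mul(-1, -90888)) = Add(Mul(8, -343000000), 90888) = Add(-2744000000, 90888) = -2743909112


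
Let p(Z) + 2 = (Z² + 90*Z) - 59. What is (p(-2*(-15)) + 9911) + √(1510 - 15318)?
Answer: 13450 + 4*I*√863 ≈ 13450.0 + 117.51*I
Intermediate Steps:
p(Z) = -61 + Z² + 90*Z (p(Z) = -2 + ((Z² + 90*Z) - 59) = -2 + (-59 + Z² + 90*Z) = -61 + Z² + 90*Z)
(p(-2*(-15)) + 9911) + √(1510 - 15318) = ((-61 + (-2*(-15))² + 90*(-2*(-15))) + 9911) + √(1510 - 15318) = ((-61 + 30² + 90*30) + 9911) + √(-13808) = ((-61 + 900 + 2700) + 9911) + 4*I*√863 = (3539 + 9911) + 4*I*√863 = 13450 + 4*I*√863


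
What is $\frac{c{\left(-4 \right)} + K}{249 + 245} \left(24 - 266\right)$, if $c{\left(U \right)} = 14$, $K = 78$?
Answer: $- \frac{11132}{247} \approx -45.069$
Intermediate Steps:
$\frac{c{\left(-4 \right)} + K}{249 + 245} \left(24 - 266\right) = \frac{14 + 78}{249 + 245} \left(24 - 266\right) = \frac{92}{494} \left(-242\right) = 92 \cdot \frac{1}{494} \left(-242\right) = \frac{46}{247} \left(-242\right) = - \frac{11132}{247}$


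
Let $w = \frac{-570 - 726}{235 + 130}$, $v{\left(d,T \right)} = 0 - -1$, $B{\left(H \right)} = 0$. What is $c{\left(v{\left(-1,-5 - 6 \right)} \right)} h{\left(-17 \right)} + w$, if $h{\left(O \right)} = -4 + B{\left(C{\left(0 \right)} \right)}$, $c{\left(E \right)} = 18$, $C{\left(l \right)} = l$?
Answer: $- \frac{27576}{365} \approx -75.551$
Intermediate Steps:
$v{\left(d,T \right)} = 1$ ($v{\left(d,T \right)} = 0 + 1 = 1$)
$w = - \frac{1296}{365} \approx -3.5507$
$h{\left(O \right)} = -4$ ($h{\left(O \right)} = -4 + 0 = -4$)
$c{\left(v{\left(-1,-5 - 6 \right)} \right)} h{\left(-17 \right)} + w = 18 \left(-4\right) - \frac{1296}{365} = -72 - \frac{1296}{365} = - \frac{27576}{365}$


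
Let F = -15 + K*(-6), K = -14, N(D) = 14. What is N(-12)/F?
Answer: 14/69 ≈ 0.20290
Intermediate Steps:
F = 69 (F = -15 - 14*(-6) = -15 + 84 = 69)
N(-12)/F = 14/69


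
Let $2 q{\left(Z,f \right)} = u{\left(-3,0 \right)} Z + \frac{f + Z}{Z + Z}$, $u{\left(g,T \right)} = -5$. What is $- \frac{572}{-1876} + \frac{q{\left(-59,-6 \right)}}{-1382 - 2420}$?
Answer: $\frac{111953521}{420820568} \approx 0.26604$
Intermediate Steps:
$q{\left(Z,f \right)} = - \frac{5 Z}{2} + \frac{Z + f}{4 Z}$ ($q{\left(Z,f \right)} = \frac{- 5 Z + \frac{f + Z}{Z + Z}}{2} = \frac{- 5 Z + \frac{Z + f}{2 Z}}{2} = - \frac{5 Z}{2} + \frac{Z + f}{4 Z}$)
$- \frac{572}{-1876} + \frac{q{\left(-59,-6 \right)}}{-1382 - 2420} = - \frac{572}{-1876} + \frac{\frac{1}{4} \frac{1}{-59} \left(-6 - 59 \left(1 - -590\right)\right)}{-1382 - 2420} = \left(-572\right) \left(- \frac{1}{1876}\right) + \frac{\frac{1}{4} \left(- \frac{1}{59}\right) \left(-6 - 59 \left(1 + 590\right)\right)}{-1382 - 2420} = \frac{143}{469} + \frac{\frac{1}{4} \left(- \frac{1}{59}\right) \left(-6 - 34869\right)}{-3802} = \frac{143}{469} + \frac{1}{4} \left(- \frac{1}{59}\right) \left(-6 - 34869\right) \left(- \frac{1}{3802}\right) = \frac{143}{469} + \frac{1}{4} \left(- \frac{1}{59}\right) \left(-34875\right) \left(- \frac{1}{3802}\right) = \frac{143}{469} + \frac{34875}{236} \left(- \frac{1}{3802}\right) = \frac{143}{469} - \frac{34875}{897272} = \frac{111953521}{420820568}$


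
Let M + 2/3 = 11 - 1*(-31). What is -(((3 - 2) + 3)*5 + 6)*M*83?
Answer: -267592/3 ≈ -89197.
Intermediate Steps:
M = 124/3 (M = -⅔ + (11 - 1*(-31)) = -⅔ + (11 + 31) = -⅔ + 42 = 124/3 ≈ 41.333)
-(((3 - 2) + 3)*5 + 6)*M*83 = -(((3 - 2) + 3)*5 + 6)*(124/3)*83 = -((1 + 3)*5 + 6)*(124/3)*83 = -(4*5 + 6)*(124/3)*83 = -(20 + 6)*(124/3)*83 = -26*(124/3)*83 = -3224*83/3 = -1*267592/3 = -267592/3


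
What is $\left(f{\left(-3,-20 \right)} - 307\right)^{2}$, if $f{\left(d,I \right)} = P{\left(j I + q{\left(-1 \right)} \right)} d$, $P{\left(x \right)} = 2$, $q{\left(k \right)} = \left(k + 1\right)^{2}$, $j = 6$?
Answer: $97969$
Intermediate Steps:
$q{\left(k \right)} = \left(1 + k\right)^{2}$
$f{\left(d,I \right)} = 2 d$
$\left(f{\left(-3,-20 \right)} - 307\right)^{2} = \left(2 \left(-3\right) - 307\right)^{2} = \left(-6 - 307\right)^{2} = \left(-313\right)^{2} = 97969$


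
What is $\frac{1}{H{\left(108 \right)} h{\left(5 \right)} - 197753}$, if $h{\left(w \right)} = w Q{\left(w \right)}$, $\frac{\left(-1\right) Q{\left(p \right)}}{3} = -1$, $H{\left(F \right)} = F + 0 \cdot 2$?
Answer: $- \frac{1}{196133} \approx -5.0986 \cdot 10^{-6}$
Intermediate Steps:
$H{\left(F \right)} = F$ ($H{\left(F \right)} = F + 0 = F$)
$Q{\left(p \right)} = 3$ ($Q{\left(p \right)} = \left(-3\right) \left(-1\right) = 3$)
$h{\left(w \right)} = 3 w$ ($h{\left(w \right)} = w 3 = 3 w$)
$\frac{1}{H{\left(108 \right)} h{\left(5 \right)} - 197753} = \frac{1}{108 \cdot 3 \cdot 5 - 197753} = \frac{1}{108 \cdot 15 - 197753} = \frac{1}{1620 - 197753} = \frac{1}{-196133} = - \frac{1}{196133}$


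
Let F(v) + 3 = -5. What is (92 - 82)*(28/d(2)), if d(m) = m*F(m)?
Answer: -35/2 ≈ -17.500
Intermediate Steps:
F(v) = -8 (F(v) = -3 - 5 = -8)
d(m) = -8*m (d(m) = m*(-8) = -8*m)
(92 - 82)*(28/d(2)) = (92 - 82)*(28/((-8*2))) = 10*(28/(-16)) = 10*(28*(-1/16)) = 10*(-7/4) = -35/2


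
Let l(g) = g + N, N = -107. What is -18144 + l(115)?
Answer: -18136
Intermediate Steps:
l(g) = -107 + g (l(g) = g - 107 = -107 + g)
-18144 + l(115) = -18144 + (-107 + 115) = -18144 + 8 = -18136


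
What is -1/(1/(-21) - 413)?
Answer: 21/8674 ≈ 0.0024210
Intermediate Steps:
-1/(1/(-21) - 413) = -1/(-1/21 - 413) = -1/(-8674/21) = -1*(-21/8674) = 21/8674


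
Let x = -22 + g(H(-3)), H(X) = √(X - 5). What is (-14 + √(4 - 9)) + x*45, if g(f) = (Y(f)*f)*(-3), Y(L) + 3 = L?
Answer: 76 + I*√5 + 810*I*√2 ≈ 76.0 + 1147.8*I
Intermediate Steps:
Y(L) = -3 + L
H(X) = √(-5 + X)
g(f) = -3*f*(-3 + f) (g(f) = ((-3 + f)*f)*(-3) = (f*(-3 + f))*(-3) = -3*f*(-3 + f))
x = -22 + 6*I*√2*(3 - 2*I*√2) (x = -22 + 3*√(-5 - 3)*(3 - √(-5 - 3)) = -22 + 3*√(-8)*(3 - √(-8)) = -22 + 3*(2*I*√2)*(3 - 2*I*√2) = -22 + 6*I*√2*(3 - 2*I*√2) ≈ 2.0 + 25.456*I)
(-14 + √(4 - 9)) + x*45 = (-14 + √(4 - 9)) + (2 + 18*I*√2)*45 = (-14 + √(-5)) + (90 + 810*I*√2) = (-14 + I*√5) + (90 + 810*I*√2) = 76 + I*√5 + 810*I*√2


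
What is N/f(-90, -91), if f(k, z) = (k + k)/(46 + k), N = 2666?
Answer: 29326/45 ≈ 651.69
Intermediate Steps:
f(k, z) = 2*k/(46 + k) (f(k, z) = (2*k)/(46 + k) = 2*k/(46 + k))
N/f(-90, -91) = 2666/((2*(-90)/(46 - 90))) = 2666/((2*(-90)/(-44))) = 2666/((2*(-90)*(-1/44))) = 2666/(45/11) = 2666*(11/45) = 29326/45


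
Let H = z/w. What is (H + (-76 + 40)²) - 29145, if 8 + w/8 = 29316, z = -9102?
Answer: -3264798519/117232 ≈ -27849.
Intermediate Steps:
w = 234464 (w = -64 + 8*29316 = -64 + 234528 = 234464)
H = -4551/117232 (H = -9102/234464 = -9102*1/234464 = -4551/117232 ≈ -0.038820)
(H + (-76 + 40)²) - 29145 = (-4551/117232 + (-76 + 40)²) - 29145 = (-4551/117232 + (-36)²) - 29145 = (-4551/117232 + 1296) - 29145 = 151928121/117232 - 29145 = -3264798519/117232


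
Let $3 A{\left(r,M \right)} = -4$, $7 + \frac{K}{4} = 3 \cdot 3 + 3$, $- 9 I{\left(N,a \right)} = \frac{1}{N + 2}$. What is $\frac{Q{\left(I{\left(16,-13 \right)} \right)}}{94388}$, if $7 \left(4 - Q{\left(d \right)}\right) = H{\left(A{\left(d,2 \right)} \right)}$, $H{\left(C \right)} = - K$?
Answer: $\frac{12}{165179} \approx 7.2649 \cdot 10^{-5}$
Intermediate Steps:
$I{\left(N,a \right)} = - \frac{1}{9 \left(2 + N\right)}$ ($I{\left(N,a \right)} = - \frac{1}{9 \left(N + 2\right)} = - \frac{1}{9 \left(2 + N\right)}$)
$K = 20$ ($K = -28 + 4 \left(3 \cdot 3 + 3\right) = -28 + 4 \left(9 + 3\right) = -28 + 4 \cdot 12 = -28 + 48 = 20$)
$A{\left(r,M \right)} = - \frac{4}{3}$ ($A{\left(r,M \right)} = \frac{1}{3} \left(-4\right) = - \frac{4}{3}$)
$H{\left(C \right)} = -20$ ($H{\left(C \right)} = \left(-1\right) 20 = -20$)
$Q{\left(d \right)} = \frac{48}{7}$ ($Q{\left(d \right)} = 4 - - \frac{20}{7} = 4 + \frac{20}{7} = \frac{48}{7}$)
$\frac{Q{\left(I{\left(16,-13 \right)} \right)}}{94388} = \frac{48}{7 \cdot 94388} = \frac{48}{7} \cdot \frac{1}{94388} = \frac{12}{165179}$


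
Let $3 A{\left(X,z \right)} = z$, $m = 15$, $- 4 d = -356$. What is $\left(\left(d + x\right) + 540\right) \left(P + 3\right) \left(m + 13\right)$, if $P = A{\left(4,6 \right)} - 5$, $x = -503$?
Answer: $0$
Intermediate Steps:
$d = 89$ ($d = \left(- \frac{1}{4}\right) \left(-356\right) = 89$)
$A{\left(X,z \right)} = \frac{z}{3}$
$P = -3$ ($P = \frac{1}{3} \cdot 6 - 5 = 2 - 5 = -3$)
$\left(\left(d + x\right) + 540\right) \left(P + 3\right) \left(m + 13\right) = \left(\left(89 - 503\right) + 540\right) \left(-3 + 3\right) \left(15 + 13\right) = \left(-414 + 540\right) 0 \cdot 28 = 126 \cdot 0 = 0$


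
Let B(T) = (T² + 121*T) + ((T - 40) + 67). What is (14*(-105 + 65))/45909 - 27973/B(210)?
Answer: -441090259/1067338341 ≈ -0.41326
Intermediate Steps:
B(T) = 27 + T² + 122*T (B(T) = (T² + 121*T) + ((-40 + T) + 67) = (T² + 121*T) + (27 + T) = 27 + T² + 122*T)
(14*(-105 + 65))/45909 - 27973/B(210) = (14*(-105 + 65))/45909 - 27973/(27 + 210² + 122*210) = (14*(-40))*(1/45909) - 27973/(27 + 44100 + 25620) = -560*1/45909 - 27973/69747 = -560/45909 - 27973*1/69747 = -560/45909 - 27973/69747 = -441090259/1067338341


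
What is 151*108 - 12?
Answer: 16296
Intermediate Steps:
151*108 - 12 = 16308 - 12 = 16296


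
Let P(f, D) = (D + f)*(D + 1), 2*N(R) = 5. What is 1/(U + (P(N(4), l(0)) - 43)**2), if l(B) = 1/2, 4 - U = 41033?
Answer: -4/158187 ≈ -2.5287e-5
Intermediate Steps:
N(R) = 5/2 (N(R) = (1/2)*5 = 5/2)
U = -41029 (U = 4 - 1*41033 = 4 - 41033 = -41029)
l(B) = 1/2
P(f, D) = (1 + D)*(D + f) (P(f, D) = (D + f)*(1 + D) = (1 + D)*(D + f))
1/(U + (P(N(4), l(0)) - 43)**2) = 1/(-41029 + ((1/2 + 5/2 + (1/2)**2 + (1/2)*(5/2)) - 43)**2) = 1/(-41029 + ((1/2 + 5/2 + 1/4 + 5/4) - 43)**2) = 1/(-41029 + (9/2 - 43)**2) = 1/(-41029 + (-77/2)**2) = 1/(-41029 + 5929/4) = 1/(-158187/4) = -4/158187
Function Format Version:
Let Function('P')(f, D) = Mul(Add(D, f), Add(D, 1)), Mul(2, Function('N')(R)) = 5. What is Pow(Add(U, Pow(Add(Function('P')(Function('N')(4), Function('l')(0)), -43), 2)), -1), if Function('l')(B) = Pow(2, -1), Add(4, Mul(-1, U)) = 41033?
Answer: Rational(-4, 158187) ≈ -2.5287e-5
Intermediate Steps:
Function('N')(R) = Rational(5, 2) (Function('N')(R) = Mul(Rational(1, 2), 5) = Rational(5, 2))
U = -41029 (U = Add(4, Mul(-1, 41033)) = Add(4, -41033) = -41029)
Function('l')(B) = Rational(1, 2)
Function('P')(f, D) = Mul(Add(1, D), Add(D, f)) (Function('P')(f, D) = Mul(Add(D, f), Add(1, D)) = Mul(Add(1, D), Add(D, f)))
Pow(Add(U, Pow(Add(Function('P')(Function('N')(4), Function('l')(0)), -43), 2)), -1) = Pow(Add(-41029, Pow(Add(Add(Rational(1, 2), Rational(5, 2), Pow(Rational(1, 2), 2), Mul(Rational(1, 2), Rational(5, 2))), -43), 2)), -1) = Pow(Add(-41029, Pow(Add(Add(Rational(1, 2), Rational(5, 2), Rational(1, 4), Rational(5, 4)), -43), 2)), -1) = Pow(Add(-41029, Pow(Add(Rational(9, 2), -43), 2)), -1) = Pow(Add(-41029, Pow(Rational(-77, 2), 2)), -1) = Pow(Add(-41029, Rational(5929, 4)), -1) = Pow(Rational(-158187, 4), -1) = Rational(-4, 158187)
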